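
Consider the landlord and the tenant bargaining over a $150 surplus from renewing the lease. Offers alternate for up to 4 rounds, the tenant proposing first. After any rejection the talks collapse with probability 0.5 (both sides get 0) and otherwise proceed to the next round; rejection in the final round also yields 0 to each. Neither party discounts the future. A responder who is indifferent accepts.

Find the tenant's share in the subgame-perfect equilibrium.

93.75

Round 4 (the landlord proposes): rejection yields 0 for the tenant; the landlord offers 0 and keeps 150.
Round 3 (the tenant proposes): rejecting gives the landlord an expected 0.5 × 150 = 75. The tenant offers 75 and keeps 150 − 75 = 75.
Round 2 (the landlord proposes): rejecting gives the tenant an expected 0.5 × 75 = 37.5, so the landlord offers 37.5, keeping 112.5.
Round 1 (the tenant proposes): rejecting gives the landlord an expected 0.5 × 112.5 = 56.25. The tenant offers 56.25 and keeps 150 − 56.25 = 93.75.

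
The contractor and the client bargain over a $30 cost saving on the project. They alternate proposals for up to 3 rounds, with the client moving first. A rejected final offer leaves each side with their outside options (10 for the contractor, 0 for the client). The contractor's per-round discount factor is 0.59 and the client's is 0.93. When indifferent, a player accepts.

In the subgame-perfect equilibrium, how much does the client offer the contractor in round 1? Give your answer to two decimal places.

6.73

Round 3 (the client proposes): the contractor gets 10 if talks fail, so the client offers 10 and keeps 20.
Round 2 (the contractor proposes): the client can get 20 next round, worth 0.93 × 20 = 18.6 now, so the contractor offers 18.6, keeping 11.4.
Round 1 (the client proposes): the contractor can get 11.4 next round, worth 0.59 × 11.4 = 6.726 now; the client offers that and keeps 23.274.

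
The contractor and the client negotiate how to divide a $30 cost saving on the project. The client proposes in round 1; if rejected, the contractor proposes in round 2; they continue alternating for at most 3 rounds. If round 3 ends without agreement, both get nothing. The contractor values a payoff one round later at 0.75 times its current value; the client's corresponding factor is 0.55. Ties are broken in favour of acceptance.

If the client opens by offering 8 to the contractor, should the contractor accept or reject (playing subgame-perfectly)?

Reject

Round 3 (the client proposes): the contractor will accept anything ≥ 0, so the client offers 0 and keeps 30.
Round 2 (the contractor proposes): the client can get 30 next round, worth 0.55 × 30 = 16.5 now, so the contractor offers 16.5, keeping 13.5.
So by rejecting in round 1, the contractor gets 13.5 next round, worth 0.75 × 13.5 = 10.125 now.
Offer 8 < 10.125, so the contractor rejects.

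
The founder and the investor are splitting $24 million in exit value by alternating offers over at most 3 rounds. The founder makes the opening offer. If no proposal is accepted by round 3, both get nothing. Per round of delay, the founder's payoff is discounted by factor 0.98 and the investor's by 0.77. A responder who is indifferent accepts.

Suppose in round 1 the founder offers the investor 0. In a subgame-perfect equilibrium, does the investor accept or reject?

Round 3 (the founder proposes): the investor will accept anything ≥ 0, so the founder offers 0 and keeps 24.
Round 2 (the investor proposes): the founder can get 24 next round, worth 0.98 × 24 = 23.52 now, so the investor offers 23.52, keeping 0.48.
So by rejecting in round 1, the investor gets 0.48 next round, worth 0.77 × 0.48 = 0.3696 now.
Offer 0 < 0.3696, so the investor rejects.

Reject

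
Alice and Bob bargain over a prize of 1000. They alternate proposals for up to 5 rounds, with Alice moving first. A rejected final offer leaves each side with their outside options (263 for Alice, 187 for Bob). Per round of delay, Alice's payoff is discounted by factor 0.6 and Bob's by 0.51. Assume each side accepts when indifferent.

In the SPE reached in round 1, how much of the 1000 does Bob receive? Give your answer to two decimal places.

283.93

Round 5 (Alice proposes): Bob gets 187 if talks fail, so Alice offers 187 and keeps 813.
Round 4 (Bob proposes): Alice can get 813 next round, worth 0.6 × 813 = 487.8 now. Bob offers 487.8 and keeps 1000 − 487.8 = 512.2.
Round 3 (Alice proposes): Bob can get 512.2 next round, worth 0.51 × 512.2 = 261.222 now, so Alice offers 261.222, keeping 738.778.
Round 2 (Bob proposes): Alice can get 738.778 next round, worth 0.6 × 738.778 = 443.2668 now. Bob offers 443.2668 and keeps 1000 − 443.2668 = 556.7332.
Round 1 (Alice proposes): Bob can get 556.7332 next round, worth 0.51 × 556.7332 = 283.933932 now, so Alice offers 283.933932, keeping 716.066068.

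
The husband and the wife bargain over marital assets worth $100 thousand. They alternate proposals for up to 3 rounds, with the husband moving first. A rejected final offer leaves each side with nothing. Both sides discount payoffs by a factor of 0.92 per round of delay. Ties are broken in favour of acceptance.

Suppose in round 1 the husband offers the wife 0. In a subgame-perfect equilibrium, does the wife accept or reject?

Round 3 (the husband proposes): the wife will accept anything ≥ 0, so the husband offers 0 and keeps 100.
Round 2 (the wife proposes): the husband can get 100 next round, worth 0.92 × 100 = 92 now, so the wife offers 92, keeping 8.
So by rejecting in round 1, the wife gets 8 next round, worth 0.92 × 8 = 7.36 now.
Offer 0 < 7.36, so the wife rejects.

Reject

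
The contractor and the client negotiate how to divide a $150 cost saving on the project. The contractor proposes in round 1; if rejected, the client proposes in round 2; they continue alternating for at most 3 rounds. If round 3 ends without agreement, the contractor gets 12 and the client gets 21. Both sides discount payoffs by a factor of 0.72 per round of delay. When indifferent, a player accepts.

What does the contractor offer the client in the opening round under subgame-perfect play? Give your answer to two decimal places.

41.13

Round 3 (the contractor proposes): the client gets 21 if talks fail, so the contractor offers 21 and keeps 129.
Round 2 (the client proposes): the contractor can get 129 next round, worth 0.72 × 129 = 92.88 now. The client offers 92.88 and keeps 150 − 92.88 = 57.12.
Round 1 (the contractor proposes): the client can get 57.12 next round, worth 0.72 × 57.12 = 41.1264 now. The contractor offers 41.1264 and keeps 150 − 41.1264 = 108.8736.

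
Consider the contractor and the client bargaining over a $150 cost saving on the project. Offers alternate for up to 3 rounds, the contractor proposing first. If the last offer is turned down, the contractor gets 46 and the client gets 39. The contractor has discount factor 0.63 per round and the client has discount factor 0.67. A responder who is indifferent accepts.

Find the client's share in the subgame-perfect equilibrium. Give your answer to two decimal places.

53.65

Round 3 (the contractor proposes): the client gets 39 if talks fail, so the contractor offers 39 and keeps 111.
Round 2 (the client proposes): the contractor can get 111 next round, worth 0.63 × 111 = 69.93 now. The client offers 69.93 and keeps 150 − 69.93 = 80.07.
Round 1 (the contractor proposes): the client can get 80.07 next round, worth 0.67 × 80.07 = 53.6469 now. The contractor offers 53.6469 and keeps 150 − 53.6469 = 96.3531.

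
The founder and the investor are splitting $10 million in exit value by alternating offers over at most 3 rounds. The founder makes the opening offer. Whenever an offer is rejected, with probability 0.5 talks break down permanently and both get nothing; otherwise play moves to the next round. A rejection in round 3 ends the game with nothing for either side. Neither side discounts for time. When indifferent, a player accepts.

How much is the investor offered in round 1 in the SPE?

By backward induction:
Round 3 (the founder proposes): the investor will accept anything ≥ 0, so the founder offers 0 and keeps 10.
Round 2 (the investor proposes): rejecting gives the founder an expected 0.5 × 10 = 5, so the investor offers 5, keeping 5.
Round 1 (the founder proposes): rejecting gives the investor an expected 0.5 × 5 = 2.5, so the founder offers 2.5, keeping 7.5.

2.5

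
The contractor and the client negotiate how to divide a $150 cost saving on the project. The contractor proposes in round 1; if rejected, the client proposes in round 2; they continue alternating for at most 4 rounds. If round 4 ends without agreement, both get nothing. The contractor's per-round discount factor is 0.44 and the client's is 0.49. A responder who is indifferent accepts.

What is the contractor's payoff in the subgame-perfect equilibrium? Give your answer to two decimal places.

92.99

Round 4 (the client proposes): rejection yields 0 for the contractor; the client offers 0 and keeps 150.
Round 3 (the contractor proposes): the client can get 150 next round, worth 0.49 × 150 = 73.5 now, so the contractor offers 73.5, keeping 76.5.
Round 2 (the client proposes): the contractor can get 76.5 next round, worth 0.44 × 76.5 = 33.66 now; the client offers that and keeps 116.34.
Round 1 (the contractor proposes): the client can get 116.34 next round, worth 0.49 × 116.34 = 57.0066 now, so the contractor offers 57.0066, keeping 92.9934.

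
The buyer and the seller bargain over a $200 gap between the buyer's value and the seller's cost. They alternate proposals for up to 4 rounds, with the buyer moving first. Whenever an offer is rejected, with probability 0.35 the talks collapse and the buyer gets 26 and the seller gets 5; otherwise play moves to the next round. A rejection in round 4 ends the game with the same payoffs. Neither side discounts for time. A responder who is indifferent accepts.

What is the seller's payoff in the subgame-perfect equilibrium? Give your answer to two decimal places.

Round 4 (the seller proposes): the buyer gets 26 if talks fail, so the seller offers 26 and keeps 174.
Round 3 (the buyer proposes): rejecting gives the seller an expected 0.65 × 174 + 0.35 × 5 = 114.85; the buyer offers that and keeps 85.15.
Round 2 (the seller proposes): rejecting gives the buyer an expected 0.65 × 85.15 + 0.35 × 26 = 64.4475. The seller offers 64.4475 and keeps 200 − 64.4475 = 135.5525.
Round 1 (the buyer proposes): rejecting gives the seller an expected 0.65 × 135.5525 + 0.35 × 5 = 89.859125. The buyer offers 89.859125 and keeps 200 − 89.859125 = 110.140875.

89.86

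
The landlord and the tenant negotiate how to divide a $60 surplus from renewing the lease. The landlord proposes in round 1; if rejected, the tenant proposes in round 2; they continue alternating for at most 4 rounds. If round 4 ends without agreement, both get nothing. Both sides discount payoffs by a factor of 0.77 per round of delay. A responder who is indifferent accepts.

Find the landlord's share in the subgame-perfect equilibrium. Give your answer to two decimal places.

21.98

Round 4 (the tenant proposes): the landlord will accept anything ≥ 0, so the tenant offers 0 and keeps 60.
Round 3 (the landlord proposes): the tenant can get 60 next round, worth 0.77 × 60 = 46.2 now. The landlord offers 46.2 and keeps 60 − 46.2 = 13.8.
Round 2 (the tenant proposes): the landlord can get 13.8 next round, worth 0.77 × 13.8 = 10.626 now, so the tenant offers 10.626, keeping 49.374.
Round 1 (the landlord proposes): the tenant can get 49.374 next round, worth 0.77 × 49.374 = 38.01798 now; the landlord offers that and keeps 21.98202.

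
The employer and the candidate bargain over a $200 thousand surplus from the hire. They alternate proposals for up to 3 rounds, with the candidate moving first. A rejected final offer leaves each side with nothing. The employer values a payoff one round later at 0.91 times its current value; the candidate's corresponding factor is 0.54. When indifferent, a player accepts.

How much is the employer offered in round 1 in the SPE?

Round 3 (the candidate proposes): rejection yields 0 for the employer; the candidate offers 0 and keeps 200.
Round 2 (the employer proposes): the candidate can get 200 next round, worth 0.54 × 200 = 108 now; the employer offers that and keeps 92.
Round 1 (the candidate proposes): the employer can get 92 next round, worth 0.91 × 92 = 83.72 now. The candidate offers 83.72 and keeps 200 − 83.72 = 116.28.

83.72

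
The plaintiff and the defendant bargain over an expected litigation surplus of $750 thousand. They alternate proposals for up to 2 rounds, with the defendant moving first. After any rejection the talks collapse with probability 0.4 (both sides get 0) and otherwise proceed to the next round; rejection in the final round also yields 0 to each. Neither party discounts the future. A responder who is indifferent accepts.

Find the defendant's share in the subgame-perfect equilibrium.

By backward induction:
Round 2 (the plaintiff proposes): the defendant will accept anything ≥ 0, so the plaintiff offers 0 and keeps 750.
Round 1 (the defendant proposes): rejecting gives the plaintiff an expected 0.6 × 750 = 450, so the defendant offers 450, keeping 300.

300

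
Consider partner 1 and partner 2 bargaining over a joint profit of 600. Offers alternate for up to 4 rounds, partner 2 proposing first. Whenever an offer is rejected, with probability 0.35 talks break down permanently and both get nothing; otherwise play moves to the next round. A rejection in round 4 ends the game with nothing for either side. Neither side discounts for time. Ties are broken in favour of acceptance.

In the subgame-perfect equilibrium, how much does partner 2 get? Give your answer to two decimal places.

Round 4 (partner 1 proposes): partner 2 will accept anything ≥ 0, so partner 1 offers 0 and keeps 600.
Round 3 (partner 2 proposes): rejecting gives partner 1 an expected 0.65 × 600 = 390. Partner 2 offers 390 and keeps 600 − 390 = 210.
Round 2 (partner 1 proposes): rejecting gives partner 2 an expected 0.65 × 210 = 136.5; partner 1 offers that and keeps 463.5.
Round 1 (partner 2 proposes): rejecting gives partner 1 an expected 0.65 × 463.5 = 301.275, so partner 2 offers 301.275, keeping 298.725.

298.73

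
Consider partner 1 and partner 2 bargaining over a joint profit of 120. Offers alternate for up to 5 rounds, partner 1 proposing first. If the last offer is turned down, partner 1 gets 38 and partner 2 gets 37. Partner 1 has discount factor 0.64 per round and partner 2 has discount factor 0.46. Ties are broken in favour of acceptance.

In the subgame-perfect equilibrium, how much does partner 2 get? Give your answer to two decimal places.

28.93

Round 5 (partner 1 proposes): partner 2 gets 37 if talks fail, so partner 1 offers 37 and keeps 83.
Round 4 (partner 2 proposes): partner 1 can get 83 next round, worth 0.64 × 83 = 53.12 now; partner 2 offers that and keeps 66.88.
Round 3 (partner 1 proposes): partner 2 can get 66.88 next round, worth 0.46 × 66.88 = 30.7648 now. Partner 1 offers 30.7648 and keeps 120 − 30.7648 = 89.2352.
Round 2 (partner 2 proposes): partner 1 can get 89.2352 next round, worth 0.64 × 89.2352 = 57.110528 now; partner 2 offers that and keeps 62.889472.
Round 1 (partner 1 proposes): partner 2 can get 62.889472 next round, worth 0.46 × 62.889472 = 28.92915712 now; partner 1 offers that and keeps 91.07084288.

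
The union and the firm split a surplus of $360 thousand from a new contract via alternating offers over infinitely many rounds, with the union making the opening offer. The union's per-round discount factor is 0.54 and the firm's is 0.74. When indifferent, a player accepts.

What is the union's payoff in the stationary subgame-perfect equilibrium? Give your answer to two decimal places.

Let x be the union's share when the union proposes and y be the firm's share when the firm proposes.
The firm accepts iff offered ≥ 0.74·y, so x = 360 − 0.74y. Symmetrically y = 360 − 0.54x.
Substituting: x = 360 − 0.74(360 − 0.54x), giving x(1 − 0.54·0.74) = 360(1 − 0.74).
So x = 360 × 0.26 / 0.6004 ≈ 155.8961, and the firm receives 360 − x ≈ 204.1039.

155.90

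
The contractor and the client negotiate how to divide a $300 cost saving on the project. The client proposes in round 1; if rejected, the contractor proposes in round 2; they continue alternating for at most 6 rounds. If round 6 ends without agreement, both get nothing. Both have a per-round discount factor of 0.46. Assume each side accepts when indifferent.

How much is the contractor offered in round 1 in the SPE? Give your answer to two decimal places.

Solve by backward induction from round 6.
Round 6 (the contractor proposes): rejection yields 0 for the client; the contractor offers 0 and keeps 300.
Round 5 (the client proposes): the contractor can get 300 next round, worth 0.46 × 300 = 138 now; the client offers that and keeps 162.
Round 4 (the contractor proposes): the client can get 162 next round, worth 0.46 × 162 = 74.52 now, so the contractor offers 74.52, keeping 225.48.
Round 3 (the client proposes): the contractor can get 225.48 next round, worth 0.46 × 225.48 = 103.7208 now. The client offers 103.7208 and keeps 300 − 103.7208 = 196.2792.
Round 2 (the contractor proposes): the client can get 196.2792 next round, worth 0.46 × 196.2792 = 90.288432 now. The contractor offers 90.288432 and keeps 300 − 90.288432 = 209.711568.
Round 1 (the client proposes): the contractor can get 209.711568 next round, worth 0.46 × 209.711568 = 96.46732128 now; the client offers that and keeps 203.53267872.

96.47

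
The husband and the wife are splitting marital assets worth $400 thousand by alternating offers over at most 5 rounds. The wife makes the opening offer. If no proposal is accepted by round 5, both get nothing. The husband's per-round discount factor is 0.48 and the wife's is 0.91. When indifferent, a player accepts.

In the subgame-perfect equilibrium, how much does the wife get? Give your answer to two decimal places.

Solve by backward induction from round 5.
Round 5 (the wife proposes): rejection yields 0 for the husband; the wife offers 0 and keeps 400.
Round 4 (the husband proposes): the wife can get 400 next round, worth 0.91 × 400 = 364 now, so the husband offers 364, keeping 36.
Round 3 (the wife proposes): the husband can get 36 next round, worth 0.48 × 36 = 17.28 now, so the wife offers 17.28, keeping 382.72.
Round 2 (the husband proposes): the wife can get 382.72 next round, worth 0.91 × 382.72 = 348.2752 now; the husband offers that and keeps 51.7248.
Round 1 (the wife proposes): the husband can get 51.7248 next round, worth 0.48 × 51.7248 = 24.827904 now. The wife offers 24.827904 and keeps 400 − 24.827904 = 375.172096.

375.17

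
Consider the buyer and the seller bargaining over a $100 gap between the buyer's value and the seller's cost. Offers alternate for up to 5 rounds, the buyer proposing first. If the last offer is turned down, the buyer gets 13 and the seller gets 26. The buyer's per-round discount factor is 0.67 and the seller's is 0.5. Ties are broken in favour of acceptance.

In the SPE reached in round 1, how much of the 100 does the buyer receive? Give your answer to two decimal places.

Round 5 (the buyer proposes): the seller gets 26 if talks fail, so the buyer offers 26 and keeps 74.
Round 4 (the seller proposes): the buyer can get 74 next round, worth 0.67 × 74 = 49.58 now. The seller offers 49.58 and keeps 100 − 49.58 = 50.42.
Round 3 (the buyer proposes): the seller can get 50.42 next round, worth 0.5 × 50.42 = 25.21 now, so the buyer offers 25.21, keeping 74.79.
Round 2 (the seller proposes): the buyer can get 74.79 next round, worth 0.67 × 74.79 = 50.1093 now. The seller offers 50.1093 and keeps 100 − 50.1093 = 49.8907.
Round 1 (the buyer proposes): the seller can get 49.8907 next round, worth 0.5 × 49.8907 = 24.94535 now; the buyer offers that and keeps 75.05465.

75.05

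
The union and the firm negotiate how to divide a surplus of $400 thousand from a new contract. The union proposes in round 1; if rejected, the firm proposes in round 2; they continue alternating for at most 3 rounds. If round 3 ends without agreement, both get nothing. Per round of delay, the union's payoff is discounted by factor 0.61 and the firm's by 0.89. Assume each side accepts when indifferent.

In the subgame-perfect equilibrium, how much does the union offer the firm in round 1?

By backward induction:
Round 3 (the union proposes): the firm will accept anything ≥ 0, so the union offers 0 and keeps 400.
Round 2 (the firm proposes): the union can get 400 next round, worth 0.61 × 400 = 244 now. The firm offers 244 and keeps 400 − 244 = 156.
Round 1 (the union proposes): the firm can get 156 next round, worth 0.89 × 156 = 138.84 now. The union offers 138.84 and keeps 400 − 138.84 = 261.16.

138.84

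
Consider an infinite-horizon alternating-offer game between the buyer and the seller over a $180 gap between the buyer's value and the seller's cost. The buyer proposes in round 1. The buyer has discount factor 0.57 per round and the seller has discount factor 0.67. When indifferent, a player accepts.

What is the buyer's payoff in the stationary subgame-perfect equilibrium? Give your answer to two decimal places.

96.10

In a stationary SPE each proposer offers the other exactly their discounted continuation value.
If the buyer keeps x when proposing and the seller keeps y when proposing, then x = 180 − 0.67y and y = 180 − 0.57x.
Solving: x = 180(1 − 0.67) / (1 − 0.57·0.67) = 59.4 / 0.6181 ≈ 96.1010.
The seller gets 180 − 96.1010 ≈ 83.8990.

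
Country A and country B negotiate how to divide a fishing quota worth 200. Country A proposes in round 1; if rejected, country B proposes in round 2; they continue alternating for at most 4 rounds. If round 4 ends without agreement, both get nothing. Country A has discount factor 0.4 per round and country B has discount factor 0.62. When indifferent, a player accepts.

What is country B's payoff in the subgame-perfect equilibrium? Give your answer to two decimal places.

Round 4 (country B proposes): country A will accept anything ≥ 0, so country B offers 0 and keeps 200.
Round 3 (country A proposes): country B can get 200 next round, worth 0.62 × 200 = 124 now, so country A offers 124, keeping 76.
Round 2 (country B proposes): country A can get 76 next round, worth 0.4 × 76 = 30.4 now. Country B offers 30.4 and keeps 200 − 30.4 = 169.6.
Round 1 (country A proposes): country B can get 169.6 next round, worth 0.62 × 169.6 = 105.152 now, so country A offers 105.152, keeping 94.848.

105.15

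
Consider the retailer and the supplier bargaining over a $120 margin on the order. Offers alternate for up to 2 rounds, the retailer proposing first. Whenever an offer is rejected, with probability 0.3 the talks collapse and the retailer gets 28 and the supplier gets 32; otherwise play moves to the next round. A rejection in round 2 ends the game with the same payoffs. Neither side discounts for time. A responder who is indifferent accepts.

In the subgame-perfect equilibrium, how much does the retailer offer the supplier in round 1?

74

Round 2 (the supplier proposes): the retailer gets 28 if talks fail, so the supplier offers 28 and keeps 92.
Round 1 (the retailer proposes): rejecting gives the supplier an expected 0.7 × 92 + 0.3 × 32 = 74; the retailer offers that and keeps 46.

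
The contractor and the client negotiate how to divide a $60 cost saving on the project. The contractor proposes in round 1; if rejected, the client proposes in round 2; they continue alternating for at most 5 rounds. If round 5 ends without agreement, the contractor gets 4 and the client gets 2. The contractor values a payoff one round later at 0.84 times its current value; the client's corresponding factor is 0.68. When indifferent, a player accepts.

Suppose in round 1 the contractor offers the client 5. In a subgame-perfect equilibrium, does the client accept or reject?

Round 5 (the contractor proposes): the client gets 2 if talks fail, so the contractor offers 2 and keeps 58.
Round 4 (the client proposes): the contractor can get 58 next round, worth 0.84 × 58 = 48.72 now. The client offers 48.72 and keeps 60 − 48.72 = 11.28.
Round 3 (the contractor proposes): the client can get 11.28 next round, worth 0.68 × 11.28 = 7.6704 now. The contractor offers 7.6704 and keeps 60 − 7.6704 = 52.3296.
Round 2 (the client proposes): the contractor can get 52.3296 next round, worth 0.84 × 52.3296 = 43.956864 now; the client offers that and keeps 16.043136.
So by rejecting in round 1, the client gets 16.043136 next round, worth 0.68 × 16.043136 = 10.90933248 now.
Offer 5 < 10.90933248, so the client rejects.

Reject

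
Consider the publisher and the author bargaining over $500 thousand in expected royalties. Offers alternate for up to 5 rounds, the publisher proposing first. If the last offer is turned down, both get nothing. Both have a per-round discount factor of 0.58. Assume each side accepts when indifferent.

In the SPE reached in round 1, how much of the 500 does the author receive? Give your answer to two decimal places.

Work backward from the last round.
Round 5 (the publisher proposes): the author will accept anything ≥ 0, so the publisher offers 0 and keeps 500.
Round 4 (the author proposes): the publisher can get 500 next round, worth 0.58 × 500 = 290 now, so the author offers 290, keeping 210.
Round 3 (the publisher proposes): the author can get 210 next round, worth 0.58 × 210 = 121.8 now, so the publisher offers 121.8, keeping 378.2.
Round 2 (the author proposes): the publisher can get 378.2 next round, worth 0.58 × 378.2 = 219.356 now; the author offers that and keeps 280.644.
Round 1 (the publisher proposes): the author can get 280.644 next round, worth 0.58 × 280.644 = 162.77352 now. The publisher offers 162.77352 and keeps 500 − 162.77352 = 337.22648.

162.77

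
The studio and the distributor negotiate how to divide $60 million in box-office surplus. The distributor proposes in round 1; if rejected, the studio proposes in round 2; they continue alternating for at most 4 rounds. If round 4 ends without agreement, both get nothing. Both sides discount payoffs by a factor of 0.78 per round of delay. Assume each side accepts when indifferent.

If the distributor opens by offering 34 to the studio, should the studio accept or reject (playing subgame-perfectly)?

Reject

Round 4 (the studio proposes): the distributor will accept anything ≥ 0, so the studio offers 0 and keeps 60.
Round 3 (the distributor proposes): the studio can get 60 next round, worth 0.78 × 60 = 46.8 now; the distributor offers that and keeps 13.2.
Round 2 (the studio proposes): the distributor can get 13.2 next round, worth 0.78 × 13.2 = 10.296 now, so the studio offers 10.296, keeping 49.704.
So by rejecting in round 1, the studio gets 49.704 next round, worth 0.78 × 49.704 = 38.76912 now.
Offer 34 < 38.76912, so the studio rejects.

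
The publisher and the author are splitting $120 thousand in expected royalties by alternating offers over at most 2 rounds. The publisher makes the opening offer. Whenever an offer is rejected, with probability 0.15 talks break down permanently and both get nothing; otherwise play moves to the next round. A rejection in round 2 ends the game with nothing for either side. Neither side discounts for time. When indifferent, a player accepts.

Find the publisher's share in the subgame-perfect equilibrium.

Round 2 (the author proposes): the publisher will accept anything ≥ 0, so the author offers 0 and keeps 120.
Round 1 (the publisher proposes): rejecting gives the author an expected 0.85 × 120 = 102; the publisher offers that and keeps 18.

18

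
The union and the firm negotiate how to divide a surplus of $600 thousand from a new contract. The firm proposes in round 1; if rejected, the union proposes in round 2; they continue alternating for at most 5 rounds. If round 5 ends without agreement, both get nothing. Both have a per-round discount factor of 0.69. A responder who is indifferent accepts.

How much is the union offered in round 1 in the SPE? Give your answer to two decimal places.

189.44

Solve by backward induction from round 5.
Round 5 (the firm proposes): rejection yields 0 for the union; the firm offers 0 and keeps 600.
Round 4 (the union proposes): the firm can get 600 next round, worth 0.69 × 600 = 414 now. The union offers 414 and keeps 600 − 414 = 186.
Round 3 (the firm proposes): the union can get 186 next round, worth 0.69 × 186 = 128.34 now; the firm offers that and keeps 471.66.
Round 2 (the union proposes): the firm can get 471.66 next round, worth 0.69 × 471.66 = 325.4454 now, so the union offers 325.4454, keeping 274.5546.
Round 1 (the firm proposes): the union can get 274.5546 next round, worth 0.69 × 274.5546 = 189.442674 now; the firm offers that and keeps 410.557326.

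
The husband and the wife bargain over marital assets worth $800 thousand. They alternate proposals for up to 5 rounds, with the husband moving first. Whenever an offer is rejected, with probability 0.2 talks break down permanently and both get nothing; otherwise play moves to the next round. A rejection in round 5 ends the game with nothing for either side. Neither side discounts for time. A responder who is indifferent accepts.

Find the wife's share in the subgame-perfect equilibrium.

209.92

By backward induction:
Round 5 (the husband proposes): the wife will accept anything ≥ 0, so the husband offers 0 and keeps 800.
Round 4 (the wife proposes): rejecting gives the husband an expected 0.8 × 800 = 640. The wife offers 640 and keeps 800 − 640 = 160.
Round 3 (the husband proposes): rejecting gives the wife an expected 0.8 × 160 = 128; the husband offers that and keeps 672.
Round 2 (the wife proposes): rejecting gives the husband an expected 0.8 × 672 = 537.6. The wife offers 537.6 and keeps 800 − 537.6 = 262.4.
Round 1 (the husband proposes): rejecting gives the wife an expected 0.8 × 262.4 = 209.92, so the husband offers 209.92, keeping 590.08.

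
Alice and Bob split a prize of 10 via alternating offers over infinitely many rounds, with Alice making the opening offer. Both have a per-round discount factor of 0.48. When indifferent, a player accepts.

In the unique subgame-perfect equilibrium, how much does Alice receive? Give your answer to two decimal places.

6.76

Let x be Alice's share when Alice proposes and y be Bob's share when Bob proposes.
Bob accepts iff offered ≥ 0.48·y, so x = 10 − 0.48y. Symmetrically y = 10 − 0.48x.
Substituting: x = 10 − 0.48(10 − 0.48x), giving x(1 − 0.48·0.48) = 10(1 − 0.48).
So x = 10 × 0.52 / 0.7696 ≈ 6.7568, and Bob receives 10 − x ≈ 3.2432.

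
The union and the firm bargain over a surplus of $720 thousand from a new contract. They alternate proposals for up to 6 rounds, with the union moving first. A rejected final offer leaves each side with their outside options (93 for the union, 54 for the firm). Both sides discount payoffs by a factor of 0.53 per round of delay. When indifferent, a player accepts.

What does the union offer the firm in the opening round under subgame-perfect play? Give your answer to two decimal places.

Round 6 (the firm proposes): the union gets 93 if talks fail, so the firm offers 93 and keeps 627.
Round 5 (the union proposes): the firm can get 627 next round, worth 0.53 × 627 = 332.31 now. The union offers 332.31 and keeps 720 − 332.31 = 387.69.
Round 4 (the firm proposes): the union can get 387.69 next round, worth 0.53 × 387.69 = 205.4757 now. The firm offers 205.4757 and keeps 720 − 205.4757 = 514.5243.
Round 3 (the union proposes): the firm can get 514.5243 next round, worth 0.53 × 514.5243 = 272.697879 now. The union offers 272.697879 and keeps 720 − 272.697879 = 447.302121.
Round 2 (the firm proposes): the union can get 447.302121 next round, worth 0.53 × 447.302121 = 237.07012413 now, so the firm offers 237.07012413, keeping 482.92987587.
Round 1 (the union proposes): the firm can get 482.92987587 next round, worth 0.53 × 482.92987587 = 255.9528342111 now; the union offers that and keeps 464.0471657889.

255.95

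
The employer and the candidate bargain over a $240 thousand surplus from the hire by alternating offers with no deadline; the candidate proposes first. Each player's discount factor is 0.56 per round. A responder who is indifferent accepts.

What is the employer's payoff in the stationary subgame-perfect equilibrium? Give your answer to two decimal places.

When the candidate proposes, the employer accepts any offer worth at least 0.56 times what the employer would get by proposing next round; and vice versa.
This gives x = 240 − 0.56y and y = 240 − 0.56x, where x and y are each side's share when it proposes.
Hence (1 − 0.56·0.56)x = 240(1 − 0.56), i.e. 0.6864·x = 105.6.
x ≈ 153.8462; the employer's share is 240 − x ≈ 86.1538.

86.15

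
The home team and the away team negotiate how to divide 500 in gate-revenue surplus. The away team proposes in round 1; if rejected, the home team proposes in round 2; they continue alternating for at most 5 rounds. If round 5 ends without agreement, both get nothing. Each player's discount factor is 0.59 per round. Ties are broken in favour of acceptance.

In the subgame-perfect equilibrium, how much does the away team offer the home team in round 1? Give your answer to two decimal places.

163.05

Solve by backward induction from round 5.
Round 5 (the away team proposes): the home team will accept anything ≥ 0, so the away team offers 0 and keeps 500.
Round 4 (the home team proposes): the away team can get 500 next round, worth 0.59 × 500 = 295 now, so the home team offers 295, keeping 205.
Round 3 (the away team proposes): the home team can get 205 next round, worth 0.59 × 205 = 120.95 now; the away team offers that and keeps 379.05.
Round 2 (the home team proposes): the away team can get 379.05 next round, worth 0.59 × 379.05 = 223.6395 now. The home team offers 223.6395 and keeps 500 − 223.6395 = 276.3605.
Round 1 (the away team proposes): the home team can get 276.3605 next round, worth 0.59 × 276.3605 = 163.052695 now; the away team offers that and keeps 336.947305.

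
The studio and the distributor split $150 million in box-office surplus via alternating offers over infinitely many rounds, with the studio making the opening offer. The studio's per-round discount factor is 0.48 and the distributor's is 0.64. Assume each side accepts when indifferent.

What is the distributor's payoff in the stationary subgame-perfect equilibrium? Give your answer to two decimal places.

In a stationary SPE each proposer offers the other exactly their discounted continuation value.
If the studio keeps x when proposing and the distributor keeps y when proposing, then x = 150 − 0.64y and y = 150 − 0.48x.
Solving: x = 150(1 − 0.64) / (1 − 0.48·0.64) = 54 / 0.6928 ≈ 77.9446.
The distributor gets 150 − 77.9446 ≈ 72.0554.

72.06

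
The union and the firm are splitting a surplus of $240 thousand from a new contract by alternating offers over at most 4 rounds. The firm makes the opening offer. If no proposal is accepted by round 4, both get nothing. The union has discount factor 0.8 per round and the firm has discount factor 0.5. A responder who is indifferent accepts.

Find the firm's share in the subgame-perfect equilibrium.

Work backward from the last round.
Round 4 (the union proposes): the firm will accept anything ≥ 0, so the union offers 0 and keeps 240.
Round 3 (the firm proposes): the union can get 240 next round, worth 0.8 × 240 = 192 now; the firm offers that and keeps 48.
Round 2 (the union proposes): the firm can get 48 next round, worth 0.5 × 48 = 24 now. The union offers 24 and keeps 240 − 24 = 216.
Round 1 (the firm proposes): the union can get 216 next round, worth 0.8 × 216 = 172.8 now, so the firm offers 172.8, keeping 67.2.

67.2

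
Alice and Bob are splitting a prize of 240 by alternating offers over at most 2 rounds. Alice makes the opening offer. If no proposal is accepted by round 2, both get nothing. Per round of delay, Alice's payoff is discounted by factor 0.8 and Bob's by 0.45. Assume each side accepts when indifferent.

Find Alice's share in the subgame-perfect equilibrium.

132

Round 2 (Bob proposes): Alice will accept anything ≥ 0, so Bob offers 0 and keeps 240.
Round 1 (Alice proposes): Bob can get 240 next round, worth 0.45 × 240 = 108 now; Alice offers that and keeps 132.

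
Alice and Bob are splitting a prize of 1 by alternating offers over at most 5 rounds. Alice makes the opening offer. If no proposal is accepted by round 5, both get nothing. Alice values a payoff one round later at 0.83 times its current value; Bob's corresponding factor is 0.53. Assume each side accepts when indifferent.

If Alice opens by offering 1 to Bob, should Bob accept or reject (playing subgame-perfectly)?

Accept

Round 5 (Alice proposes): Bob will accept anything ≥ 0, so Alice offers 0 and keeps 1.
Round 4 (Bob proposes): Alice can get 1 next round, worth 0.83 × 1 = 0.83 now, so Bob offers 0.83, keeping 0.17.
Round 3 (Alice proposes): Bob can get 0.17 next round, worth 0.53 × 0.17 = 0.0901 now; Alice offers that and keeps 0.9099.
Round 2 (Bob proposes): Alice can get 0.9099 next round, worth 0.83 × 0.9099 = 0.755217 now. Bob offers 0.755217 and keeps 1 − 0.755217 = 0.244783.
So by rejecting in round 1, Bob gets 0.244783 next round, worth 0.53 × 0.244783 = 0.12973499 now.
Offer 1 ≥ 0.12973499, so Bob accepts.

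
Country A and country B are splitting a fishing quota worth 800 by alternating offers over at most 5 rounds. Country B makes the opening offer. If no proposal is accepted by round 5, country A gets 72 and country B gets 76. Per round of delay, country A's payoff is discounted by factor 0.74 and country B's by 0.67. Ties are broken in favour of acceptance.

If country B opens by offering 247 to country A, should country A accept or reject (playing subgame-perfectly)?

Reject

Round 5 (country B proposes): country A gets 72 if talks fail, so country B offers 72 and keeps 728.
Round 4 (country A proposes): country B can get 728 next round, worth 0.67 × 728 = 487.76 now, so country A offers 487.76, keeping 312.24.
Round 3 (country B proposes): country A can get 312.24 next round, worth 0.74 × 312.24 = 231.0576 now. Country B offers 231.0576 and keeps 800 − 231.0576 = 568.9424.
Round 2 (country A proposes): country B can get 568.9424 next round, worth 0.67 × 568.9424 = 381.191408 now. Country A offers 381.191408 and keeps 800 − 381.191408 = 418.808592.
So by rejecting in round 1, country A gets 418.808592 next round, worth 0.74 × 418.808592 = 309.91835808 now.
Offer 247 < 309.91835808, so country A rejects.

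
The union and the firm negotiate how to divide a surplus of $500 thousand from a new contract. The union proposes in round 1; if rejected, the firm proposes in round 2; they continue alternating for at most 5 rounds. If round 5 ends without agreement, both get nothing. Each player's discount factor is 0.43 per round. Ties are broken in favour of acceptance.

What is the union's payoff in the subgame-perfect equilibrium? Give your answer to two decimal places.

354.79

Round 5 (the union proposes): rejection yields 0 for the firm; the union offers 0 and keeps 500.
Round 4 (the firm proposes): the union can get 500 next round, worth 0.43 × 500 = 215 now, so the firm offers 215, keeping 285.
Round 3 (the union proposes): the firm can get 285 next round, worth 0.43 × 285 = 122.55 now, so the union offers 122.55, keeping 377.45.
Round 2 (the firm proposes): the union can get 377.45 next round, worth 0.43 × 377.45 = 162.3035 now. The firm offers 162.3035 and keeps 500 − 162.3035 = 337.6965.
Round 1 (the union proposes): the firm can get 337.6965 next round, worth 0.43 × 337.6965 = 145.209495 now, so the union offers 145.209495, keeping 354.790505.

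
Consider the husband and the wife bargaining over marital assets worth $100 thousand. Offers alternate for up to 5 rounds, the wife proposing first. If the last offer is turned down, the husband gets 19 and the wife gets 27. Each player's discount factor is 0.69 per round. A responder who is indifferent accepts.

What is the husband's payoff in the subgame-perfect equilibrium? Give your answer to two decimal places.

Round 5 (the wife proposes): the husband gets 19 if talks fail, so the wife offers 19 and keeps 81.
Round 4 (the husband proposes): the wife can get 81 next round, worth 0.69 × 81 = 55.89 now. The husband offers 55.89 and keeps 100 − 55.89 = 44.11.
Round 3 (the wife proposes): the husband can get 44.11 next round, worth 0.69 × 44.11 = 30.4359 now; the wife offers that and keeps 69.5641.
Round 2 (the husband proposes): the wife can get 69.5641 next round, worth 0.69 × 69.5641 = 47.999229 now; the husband offers that and keeps 52.000771.
Round 1 (the wife proposes): the husband can get 52.000771 next round, worth 0.69 × 52.000771 = 35.88053199 now; the wife offers that and keeps 64.11946801.

35.88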